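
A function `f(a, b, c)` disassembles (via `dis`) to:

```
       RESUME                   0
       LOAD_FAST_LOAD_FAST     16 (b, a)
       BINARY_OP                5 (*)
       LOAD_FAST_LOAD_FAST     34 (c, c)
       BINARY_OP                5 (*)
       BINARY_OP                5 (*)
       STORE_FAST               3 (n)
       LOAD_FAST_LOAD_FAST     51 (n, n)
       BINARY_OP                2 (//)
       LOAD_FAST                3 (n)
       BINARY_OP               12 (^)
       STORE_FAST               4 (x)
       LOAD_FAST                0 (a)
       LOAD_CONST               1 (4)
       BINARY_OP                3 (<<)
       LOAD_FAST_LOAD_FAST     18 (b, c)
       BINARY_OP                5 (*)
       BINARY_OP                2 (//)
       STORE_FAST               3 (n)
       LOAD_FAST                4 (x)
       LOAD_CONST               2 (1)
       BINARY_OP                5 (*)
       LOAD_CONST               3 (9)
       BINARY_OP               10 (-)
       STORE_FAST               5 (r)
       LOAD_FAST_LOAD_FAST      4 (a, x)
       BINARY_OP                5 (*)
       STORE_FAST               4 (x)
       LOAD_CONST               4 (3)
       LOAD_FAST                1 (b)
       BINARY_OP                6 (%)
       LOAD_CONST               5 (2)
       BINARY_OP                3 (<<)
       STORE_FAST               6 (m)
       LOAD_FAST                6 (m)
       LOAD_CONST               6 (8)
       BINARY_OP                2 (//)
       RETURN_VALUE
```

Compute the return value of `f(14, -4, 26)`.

-1

LOAD_FAST_LOAD_FAST b,a → push -4,14. Stack: [-4, 14]
BINARY_OP * → -4 * 14 = -56. Stack: [-56]
LOAD_FAST_LOAD_FAST c,c → push 26,26. Stack: [-56, 26, 26]
BINARY_OP * → 26 * 26 = 676. Stack: [-56, 676]
BINARY_OP * → -56 * 676 = -37856. Stack: [-37856]
STORE_FAST n → n=-37856. Stack: []
LOAD_FAST_LOAD_FAST n,n → push -37856,-37856. Stack: [-37856, -37856]
BINARY_OP // → -37856 // -37856 = 1. Stack: [1]
LOAD_FAST n → push -37856. Stack: [1, -37856]
BINARY_OP ^ → 1 ^ -37856 = -37855. Stack: [-37855]
STORE_FAST x → x=-37855. Stack: []
LOAD_FAST a → push 14. Stack: [14]
LOAD_CONST → push 4. Stack: [14, 4]
BINARY_OP << → 14 << 4 = 224. Stack: [224]
LOAD_FAST_LOAD_FAST b,c → push -4,26. Stack: [224, -4, 26]
BINARY_OP * → -4 * 26 = -104. Stack: [224, -104]
BINARY_OP // → 224 // -104 = -3. Stack: [-3]
STORE_FAST n → n=-3. Stack: []
LOAD_FAST x → push -37855. Stack: [-37855]
LOAD_CONST → push 1. Stack: [-37855, 1]
BINARY_OP * → -37855 * 1 = -37855. Stack: [-37855]
LOAD_CONST → push 9. Stack: [-37855, 9]
BINARY_OP - → -37855 - 9 = -37864. Stack: [-37864]
STORE_FAST r → r=-37864. Stack: []
LOAD_FAST_LOAD_FAST a,x → push 14,-37855. Stack: [14, -37855]
BINARY_OP * → 14 * -37855 = -529970. Stack: [-529970]
STORE_FAST x → x=-529970. Stack: []
LOAD_CONST → push 3. Stack: [3]
LOAD_FAST b → push -4. Stack: [3, -4]
BINARY_OP % → 3 % -4 = -1. Stack: [-1]
LOAD_CONST → push 2. Stack: [-1, 2]
BINARY_OP << → -1 << 2 = -4. Stack: [-4]
STORE_FAST m → m=-4. Stack: []
LOAD_FAST m → push -4. Stack: [-4]
LOAD_CONST → push 8. Stack: [-4, 8]
BINARY_OP // → -4 // 8 = -1. Stack: [-1]
RETURN_VALUE → return -1.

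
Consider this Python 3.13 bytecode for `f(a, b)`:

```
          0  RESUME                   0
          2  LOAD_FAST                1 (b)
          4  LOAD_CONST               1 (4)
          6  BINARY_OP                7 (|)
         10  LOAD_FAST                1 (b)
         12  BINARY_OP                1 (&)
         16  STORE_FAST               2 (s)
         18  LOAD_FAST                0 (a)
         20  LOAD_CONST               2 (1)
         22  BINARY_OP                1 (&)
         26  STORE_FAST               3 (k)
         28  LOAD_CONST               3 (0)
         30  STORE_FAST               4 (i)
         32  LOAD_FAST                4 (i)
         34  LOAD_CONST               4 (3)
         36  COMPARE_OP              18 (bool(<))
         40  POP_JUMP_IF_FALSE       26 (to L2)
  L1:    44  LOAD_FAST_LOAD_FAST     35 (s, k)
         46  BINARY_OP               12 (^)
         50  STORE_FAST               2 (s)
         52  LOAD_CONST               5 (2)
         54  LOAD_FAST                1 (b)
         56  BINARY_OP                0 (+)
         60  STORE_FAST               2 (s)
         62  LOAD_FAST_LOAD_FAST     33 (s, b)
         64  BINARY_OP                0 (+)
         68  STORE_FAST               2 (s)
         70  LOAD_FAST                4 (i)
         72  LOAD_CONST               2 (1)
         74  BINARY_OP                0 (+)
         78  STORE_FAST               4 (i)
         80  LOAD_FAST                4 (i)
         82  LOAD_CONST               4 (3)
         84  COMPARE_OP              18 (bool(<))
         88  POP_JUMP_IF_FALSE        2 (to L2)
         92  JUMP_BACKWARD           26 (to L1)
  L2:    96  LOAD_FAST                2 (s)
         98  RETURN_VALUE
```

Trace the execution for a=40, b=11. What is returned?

24

LOAD_FAST b → push 11
LOAD_CONST → push 4
BINARY_OP | → 11 | 4 = 15
LOAD_FAST b → push 11
BINARY_OP & → 15 & 11 = 11
STORE_FAST s → s=11
LOAD_FAST a → push 40
LOAD_CONST → push 1
BINARY_OP & → 40 & 1 = 0
STORE_FAST k → k=0
LOAD_CONST → push 0
STORE_FAST i → i=0
LOAD_FAST i → push 0
LOAD_CONST → push 3
COMPARE_OP bool(<) → 0 vs 3 = True
POP_JUMP_IF_FALSE → pop True; no jump
LOAD_FAST_LOAD_FAST s,k → push 11,0
BINARY_OP ^ → 11 ^ 0 = 11
STORE_FAST s → s=11
LOAD_CONST → push 2
LOAD_FAST b → push 11
BINARY_OP + → 2 + 11 = 13
STORE_FAST s → s=13
LOAD_FAST_LOAD_FAST s,b → push 13,11
BINARY_OP + → 13 + 11 = 24
STORE_FAST s → s=24
LOAD_FAST i → push 0
LOAD_CONST → push 1
BINARY_OP + → 0 + 1 = 1
STORE_FAST i → i=1
LOAD_FAST i → push 1
LOAD_CONST → push 3
COMPARE_OP bool(<) → 1 vs 3 = True
POP_JUMP_IF_FALSE → pop True; no jump
LOAD_FAST_LOAD_FAST s,k → push 24,0
BINARY_OP ^ → 24 ^ 0 = 24
STORE_FAST s → s=24
LOAD_CONST → push 2
LOAD_FAST b → push 11
BINARY_OP + → 2 + 11 = 13
STORE_FAST s → s=13
LOAD_FAST_LOAD_FAST s,b → push 13,11
BINARY_OP + → 13 + 11 = 24
STORE_FAST s → s=24
LOAD_FAST i → push 1
LOAD_CONST → push 1
BINARY_OP + → 1 + 1 = 2
STORE_FAST i → i=2
LOAD_FAST i → push 2
LOAD_CONST → push 3
COMPARE_OP bool(<) → 2 vs 3 = True
POP_JUMP_IF_FALSE → pop True; no jump
LOAD_FAST_LOAD_FAST s,k → push 24,0
BINARY_OP ^ → 24 ^ 0 = 24
STORE_FAST s → s=24
LOAD_CONST → push 2
LOAD_FAST b → push 11
BINARY_OP + → 2 + 11 = 13
STORE_FAST s → s=13
LOAD_FAST_LOAD_FAST s,b → push 13,11
BINARY_OP + → 13 + 11 = 24
STORE_FAST s → s=24
LOAD_FAST i → push 2
LOAD_CONST → push 1
BINARY_OP + → 2 + 1 = 3
STORE_FAST i → i=3
LOAD_FAST i → push 3
LOAD_CONST → push 3
COMPARE_OP bool(<) → 3 vs 3 = False
POP_JUMP_IF_FALSE → pop False; jump
LOAD_FAST s → push 24
RETURN_VALUE → return 24.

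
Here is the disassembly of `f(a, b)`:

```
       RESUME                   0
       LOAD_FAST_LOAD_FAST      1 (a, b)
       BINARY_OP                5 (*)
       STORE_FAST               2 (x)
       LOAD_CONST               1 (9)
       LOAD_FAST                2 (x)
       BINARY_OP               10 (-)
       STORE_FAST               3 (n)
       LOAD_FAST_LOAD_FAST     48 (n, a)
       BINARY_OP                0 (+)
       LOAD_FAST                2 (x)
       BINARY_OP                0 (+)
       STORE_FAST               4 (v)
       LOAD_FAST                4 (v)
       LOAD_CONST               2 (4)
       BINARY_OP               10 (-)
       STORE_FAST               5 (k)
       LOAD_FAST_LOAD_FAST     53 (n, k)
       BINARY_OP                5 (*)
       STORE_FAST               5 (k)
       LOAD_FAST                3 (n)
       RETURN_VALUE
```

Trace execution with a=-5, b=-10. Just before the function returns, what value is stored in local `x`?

LOAD_FAST_LOAD_FAST a,b → push -5,-10. Stack: [-5, -10]
BINARY_OP * → -5 * -10 = 50. Stack: [50]
STORE_FAST x → x=50. Stack: []
LOAD_CONST → push 9. Stack: [9]
LOAD_FAST x → push 50. Stack: [9, 50]
BINARY_OP - → 9 - 50 = -41. Stack: [-41]
STORE_FAST n → n=-41. Stack: []
LOAD_FAST_LOAD_FAST n,a → push -41,-5. Stack: [-41, -5]
BINARY_OP + → -41 + -5 = -46. Stack: [-46]
LOAD_FAST x → push 50. Stack: [-46, 50]
BINARY_OP + → -46 + 50 = 4. Stack: [4]
STORE_FAST v → v=4. Stack: []
LOAD_FAST v → push 4. Stack: [4]
LOAD_CONST → push 4. Stack: [4, 4]
BINARY_OP - → 4 - 4 = 0. Stack: [0]
STORE_FAST k → k=0. Stack: []
LOAD_FAST_LOAD_FAST n,k → push -41,0. Stack: [-41, 0]
BINARY_OP * → -41 * 0 = 0. Stack: [0]
STORE_FAST k → k=0. Stack: []
LOAD_FAST n → push -41. Stack: [-41]
RETURN_VALUE → return -41.

50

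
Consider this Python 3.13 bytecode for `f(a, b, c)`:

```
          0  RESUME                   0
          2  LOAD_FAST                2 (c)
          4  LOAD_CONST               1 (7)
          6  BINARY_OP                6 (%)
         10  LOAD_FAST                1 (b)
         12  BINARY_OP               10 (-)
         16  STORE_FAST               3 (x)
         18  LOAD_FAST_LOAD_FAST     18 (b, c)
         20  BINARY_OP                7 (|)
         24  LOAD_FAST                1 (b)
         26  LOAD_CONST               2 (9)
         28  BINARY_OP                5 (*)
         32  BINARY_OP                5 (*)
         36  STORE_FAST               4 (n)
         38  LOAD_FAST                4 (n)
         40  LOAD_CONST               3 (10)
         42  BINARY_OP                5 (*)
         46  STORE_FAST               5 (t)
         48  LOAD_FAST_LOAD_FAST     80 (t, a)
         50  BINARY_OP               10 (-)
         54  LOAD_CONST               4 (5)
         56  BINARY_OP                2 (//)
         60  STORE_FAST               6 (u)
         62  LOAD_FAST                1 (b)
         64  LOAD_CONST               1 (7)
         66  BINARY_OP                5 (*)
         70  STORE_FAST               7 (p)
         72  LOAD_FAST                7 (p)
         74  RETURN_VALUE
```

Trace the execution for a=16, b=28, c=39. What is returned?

LOAD_FAST c → push 39. Stack: [39]
LOAD_CONST → push 7. Stack: [39, 7]
BINARY_OP % → 39 % 7 = 4. Stack: [4]
LOAD_FAST b → push 28. Stack: [4, 28]
BINARY_OP - → 4 - 28 = -24. Stack: [-24]
STORE_FAST x → x=-24. Stack: []
LOAD_FAST_LOAD_FAST b,c → push 28,39. Stack: [28, 39]
BINARY_OP | → 28 | 39 = 63. Stack: [63]
LOAD_FAST b → push 28. Stack: [63, 28]
LOAD_CONST → push 9. Stack: [63, 28, 9]
BINARY_OP * → 28 * 9 = 252. Stack: [63, 252]
BINARY_OP * → 63 * 252 = 15876. Stack: [15876]
STORE_FAST n → n=15876. Stack: []
LOAD_FAST n → push 15876. Stack: [15876]
LOAD_CONST → push 10. Stack: [15876, 10]
BINARY_OP * → 15876 * 10 = 158760. Stack: [158760]
STORE_FAST t → t=158760. Stack: []
LOAD_FAST_LOAD_FAST t,a → push 158760,16. Stack: [158760, 16]
BINARY_OP - → 158760 - 16 = 158744. Stack: [158744]
LOAD_CONST → push 5. Stack: [158744, 5]
BINARY_OP // → 158744 // 5 = 31748. Stack: [31748]
STORE_FAST u → u=31748. Stack: []
LOAD_FAST b → push 28. Stack: [28]
LOAD_CONST → push 7. Stack: [28, 7]
BINARY_OP * → 28 * 7 = 196. Stack: [196]
STORE_FAST p → p=196. Stack: []
LOAD_FAST p → push 196. Stack: [196]
RETURN_VALUE → return 196.

196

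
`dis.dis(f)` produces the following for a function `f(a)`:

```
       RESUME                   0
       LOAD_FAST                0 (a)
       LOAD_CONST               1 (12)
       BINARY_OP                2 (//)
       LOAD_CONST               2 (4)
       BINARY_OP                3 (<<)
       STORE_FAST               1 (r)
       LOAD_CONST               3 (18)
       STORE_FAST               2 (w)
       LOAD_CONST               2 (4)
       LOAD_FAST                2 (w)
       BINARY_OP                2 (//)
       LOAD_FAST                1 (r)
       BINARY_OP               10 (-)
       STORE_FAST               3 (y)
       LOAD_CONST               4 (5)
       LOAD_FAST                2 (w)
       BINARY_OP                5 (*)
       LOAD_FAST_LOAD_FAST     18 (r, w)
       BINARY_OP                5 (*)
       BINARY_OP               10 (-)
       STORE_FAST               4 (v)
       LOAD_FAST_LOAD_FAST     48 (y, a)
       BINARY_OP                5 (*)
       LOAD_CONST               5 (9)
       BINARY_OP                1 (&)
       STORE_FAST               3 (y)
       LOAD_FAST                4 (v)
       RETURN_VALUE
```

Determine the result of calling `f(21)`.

LOAD_FAST a → push 21. Stack: [21]
LOAD_CONST → push 12. Stack: [21, 12]
BINARY_OP // → 21 // 12 = 1. Stack: [1]
LOAD_CONST → push 4. Stack: [1, 4]
BINARY_OP << → 1 << 4 = 16. Stack: [16]
STORE_FAST r → r=16. Stack: []
LOAD_CONST → push 18. Stack: [18]
STORE_FAST w → w=18. Stack: []
LOAD_CONST → push 4. Stack: [4]
LOAD_FAST w → push 18. Stack: [4, 18]
BINARY_OP // → 4 // 18 = 0. Stack: [0]
LOAD_FAST r → push 16. Stack: [0, 16]
BINARY_OP - → 0 - 16 = -16. Stack: [-16]
STORE_FAST y → y=-16. Stack: []
LOAD_CONST → push 5. Stack: [5]
LOAD_FAST w → push 18. Stack: [5, 18]
BINARY_OP * → 5 * 18 = 90. Stack: [90]
LOAD_FAST_LOAD_FAST r,w → push 16,18. Stack: [90, 16, 18]
BINARY_OP * → 16 * 18 = 288. Stack: [90, 288]
BINARY_OP - → 90 - 288 = -198. Stack: [-198]
STORE_FAST v → v=-198. Stack: []
LOAD_FAST_LOAD_FAST y,a → push -16,21. Stack: [-16, 21]
BINARY_OP * → -16 * 21 = -336. Stack: [-336]
LOAD_CONST → push 9. Stack: [-336, 9]
BINARY_OP & → -336 & 9 = 0. Stack: [0]
STORE_FAST y → y=0. Stack: []
LOAD_FAST v → push -198. Stack: [-198]
RETURN_VALUE → return -198.

-198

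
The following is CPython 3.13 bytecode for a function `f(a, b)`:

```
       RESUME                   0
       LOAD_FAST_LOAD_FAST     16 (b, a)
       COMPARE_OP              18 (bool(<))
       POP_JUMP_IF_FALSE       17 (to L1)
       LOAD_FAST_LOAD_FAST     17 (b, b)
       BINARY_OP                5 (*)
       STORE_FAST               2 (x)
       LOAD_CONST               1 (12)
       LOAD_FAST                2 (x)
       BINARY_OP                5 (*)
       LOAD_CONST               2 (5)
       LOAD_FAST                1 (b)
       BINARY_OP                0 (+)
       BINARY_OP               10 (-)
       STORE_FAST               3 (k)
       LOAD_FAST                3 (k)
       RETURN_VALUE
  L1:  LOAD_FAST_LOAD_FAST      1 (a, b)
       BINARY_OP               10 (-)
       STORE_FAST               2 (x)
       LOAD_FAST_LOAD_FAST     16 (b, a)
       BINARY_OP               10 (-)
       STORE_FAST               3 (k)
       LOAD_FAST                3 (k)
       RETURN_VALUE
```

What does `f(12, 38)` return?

LOAD_FAST_LOAD_FAST b,a → push 38,12. Stack: [38, 12]
COMPARE_OP bool(<) → 38 vs 12 = False. Stack: [False]
POP_JUMP_IF_FALSE → pop False; jump. Stack: []
LOAD_FAST_LOAD_FAST a,b → push 12,38. Stack: [12, 38]
BINARY_OP - → 12 - 38 = -26. Stack: [-26]
STORE_FAST x → x=-26. Stack: []
LOAD_FAST_LOAD_FAST b,a → push 38,12. Stack: [38, 12]
BINARY_OP - → 38 - 12 = 26. Stack: [26]
STORE_FAST k → k=26. Stack: []
LOAD_FAST k → push 26. Stack: [26]
RETURN_VALUE → return 26.

26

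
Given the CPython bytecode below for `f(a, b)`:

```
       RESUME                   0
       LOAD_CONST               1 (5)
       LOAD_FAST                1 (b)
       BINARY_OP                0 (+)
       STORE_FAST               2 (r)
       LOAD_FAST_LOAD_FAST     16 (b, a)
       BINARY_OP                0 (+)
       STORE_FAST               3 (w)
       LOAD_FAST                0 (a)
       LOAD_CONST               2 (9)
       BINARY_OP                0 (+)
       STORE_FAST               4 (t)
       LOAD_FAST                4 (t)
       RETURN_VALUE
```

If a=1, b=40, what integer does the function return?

LOAD_CONST → push 5. Stack: [5]
LOAD_FAST b → push 40. Stack: [5, 40]
BINARY_OP + → 5 + 40 = 45. Stack: [45]
STORE_FAST r → r=45. Stack: []
LOAD_FAST_LOAD_FAST b,a → push 40,1. Stack: [40, 1]
BINARY_OP + → 40 + 1 = 41. Stack: [41]
STORE_FAST w → w=41. Stack: []
LOAD_FAST a → push 1. Stack: [1]
LOAD_CONST → push 9. Stack: [1, 9]
BINARY_OP + → 1 + 9 = 10. Stack: [10]
STORE_FAST t → t=10. Stack: []
LOAD_FAST t → push 10. Stack: [10]
RETURN_VALUE → return 10.

10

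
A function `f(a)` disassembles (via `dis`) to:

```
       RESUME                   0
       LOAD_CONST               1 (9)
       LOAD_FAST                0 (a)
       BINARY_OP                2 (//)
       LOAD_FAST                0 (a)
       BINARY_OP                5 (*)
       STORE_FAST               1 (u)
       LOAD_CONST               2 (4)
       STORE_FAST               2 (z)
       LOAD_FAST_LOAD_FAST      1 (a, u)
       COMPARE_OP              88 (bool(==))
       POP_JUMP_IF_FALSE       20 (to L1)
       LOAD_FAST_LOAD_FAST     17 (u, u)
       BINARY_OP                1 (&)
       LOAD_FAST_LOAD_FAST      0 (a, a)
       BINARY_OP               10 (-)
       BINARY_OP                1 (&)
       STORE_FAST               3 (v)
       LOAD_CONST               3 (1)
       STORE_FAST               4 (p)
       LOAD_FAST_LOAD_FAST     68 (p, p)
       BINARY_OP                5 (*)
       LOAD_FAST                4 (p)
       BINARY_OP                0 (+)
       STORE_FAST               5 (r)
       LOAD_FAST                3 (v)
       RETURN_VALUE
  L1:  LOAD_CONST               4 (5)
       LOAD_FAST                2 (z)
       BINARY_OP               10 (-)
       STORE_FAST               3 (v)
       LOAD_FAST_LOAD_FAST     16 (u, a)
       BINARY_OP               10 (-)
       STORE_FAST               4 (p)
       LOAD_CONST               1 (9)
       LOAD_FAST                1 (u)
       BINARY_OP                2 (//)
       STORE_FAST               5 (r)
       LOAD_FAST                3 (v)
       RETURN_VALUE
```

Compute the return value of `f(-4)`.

LOAD_CONST → push 9. Stack: [9]
LOAD_FAST a → push -4. Stack: [9, -4]
BINARY_OP // → 9 // -4 = -3. Stack: [-3]
LOAD_FAST a → push -4. Stack: [-3, -4]
BINARY_OP * → -3 * -4 = 12. Stack: [12]
STORE_FAST u → u=12. Stack: []
LOAD_CONST → push 4. Stack: [4]
STORE_FAST z → z=4. Stack: []
LOAD_FAST_LOAD_FAST a,u → push -4,12. Stack: [-4, 12]
COMPARE_OP bool(==) → -4 vs 12 = False. Stack: [False]
POP_JUMP_IF_FALSE → pop False; jump. Stack: []
LOAD_CONST → push 5. Stack: [5]
LOAD_FAST z → push 4. Stack: [5, 4]
BINARY_OP - → 5 - 4 = 1. Stack: [1]
STORE_FAST v → v=1. Stack: []
LOAD_FAST_LOAD_FAST u,a → push 12,-4. Stack: [12, -4]
BINARY_OP - → 12 - -4 = 16. Stack: [16]
STORE_FAST p → p=16. Stack: []
LOAD_CONST → push 9. Stack: [9]
LOAD_FAST u → push 12. Stack: [9, 12]
BINARY_OP // → 9 // 12 = 0. Stack: [0]
STORE_FAST r → r=0. Stack: []
LOAD_FAST v → push 1. Stack: [1]
RETURN_VALUE → return 1.

1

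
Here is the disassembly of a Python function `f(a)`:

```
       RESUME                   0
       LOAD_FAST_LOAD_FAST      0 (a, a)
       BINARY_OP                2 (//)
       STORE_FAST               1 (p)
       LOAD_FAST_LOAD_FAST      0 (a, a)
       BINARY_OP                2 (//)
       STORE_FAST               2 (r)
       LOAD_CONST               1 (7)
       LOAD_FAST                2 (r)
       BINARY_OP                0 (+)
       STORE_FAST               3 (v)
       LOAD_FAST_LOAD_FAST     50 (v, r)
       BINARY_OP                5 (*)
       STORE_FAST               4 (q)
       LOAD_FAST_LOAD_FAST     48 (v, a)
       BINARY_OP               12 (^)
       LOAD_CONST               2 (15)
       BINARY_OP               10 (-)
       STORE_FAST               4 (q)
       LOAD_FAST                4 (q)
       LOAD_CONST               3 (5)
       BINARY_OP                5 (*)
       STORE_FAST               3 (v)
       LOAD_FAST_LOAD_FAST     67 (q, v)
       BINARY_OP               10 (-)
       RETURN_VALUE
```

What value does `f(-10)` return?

68

LOAD_FAST_LOAD_FAST a,a → push -10,-10. Stack: [-10, -10]
BINARY_OP // → -10 // -10 = 1. Stack: [1]
STORE_FAST p → p=1. Stack: []
LOAD_FAST_LOAD_FAST a,a → push -10,-10. Stack: [-10, -10]
BINARY_OP // → -10 // -10 = 1. Stack: [1]
STORE_FAST r → r=1. Stack: []
LOAD_CONST → push 7. Stack: [7]
LOAD_FAST r → push 1. Stack: [7, 1]
BINARY_OP + → 7 + 1 = 8. Stack: [8]
STORE_FAST v → v=8. Stack: []
LOAD_FAST_LOAD_FAST v,r → push 8,1. Stack: [8, 1]
BINARY_OP * → 8 * 1 = 8. Stack: [8]
STORE_FAST q → q=8. Stack: []
LOAD_FAST_LOAD_FAST v,a → push 8,-10. Stack: [8, -10]
BINARY_OP ^ → 8 ^ -10 = -2. Stack: [-2]
LOAD_CONST → push 15. Stack: [-2, 15]
BINARY_OP - → -2 - 15 = -17. Stack: [-17]
STORE_FAST q → q=-17. Stack: []
LOAD_FAST q → push -17. Stack: [-17]
LOAD_CONST → push 5. Stack: [-17, 5]
BINARY_OP * → -17 * 5 = -85. Stack: [-85]
STORE_FAST v → v=-85. Stack: []
LOAD_FAST_LOAD_FAST q,v → push -17,-85. Stack: [-17, -85]
BINARY_OP - → -17 - -85 = 68. Stack: [68]
RETURN_VALUE → return 68.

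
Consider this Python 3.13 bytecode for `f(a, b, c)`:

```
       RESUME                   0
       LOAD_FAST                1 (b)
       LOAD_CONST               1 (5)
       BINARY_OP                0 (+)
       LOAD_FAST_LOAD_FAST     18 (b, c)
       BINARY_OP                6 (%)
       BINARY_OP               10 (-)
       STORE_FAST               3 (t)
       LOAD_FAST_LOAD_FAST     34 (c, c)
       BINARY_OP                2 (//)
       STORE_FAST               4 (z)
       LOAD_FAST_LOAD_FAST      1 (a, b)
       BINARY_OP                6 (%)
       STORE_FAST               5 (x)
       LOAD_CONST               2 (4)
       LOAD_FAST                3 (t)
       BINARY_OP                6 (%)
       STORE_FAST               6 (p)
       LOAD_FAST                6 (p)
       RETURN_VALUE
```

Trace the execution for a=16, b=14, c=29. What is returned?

LOAD_FAST b → push 14. Stack: [14]
LOAD_CONST → push 5. Stack: [14, 5]
BINARY_OP + → 14 + 5 = 19. Stack: [19]
LOAD_FAST_LOAD_FAST b,c → push 14,29. Stack: [19, 14, 29]
BINARY_OP % → 14 % 29 = 14. Stack: [19, 14]
BINARY_OP - → 19 - 14 = 5. Stack: [5]
STORE_FAST t → t=5. Stack: []
LOAD_FAST_LOAD_FAST c,c → push 29,29. Stack: [29, 29]
BINARY_OP // → 29 // 29 = 1. Stack: [1]
STORE_FAST z → z=1. Stack: []
LOAD_FAST_LOAD_FAST a,b → push 16,14. Stack: [16, 14]
BINARY_OP % → 16 % 14 = 2. Stack: [2]
STORE_FAST x → x=2. Stack: []
LOAD_CONST → push 4. Stack: [4]
LOAD_FAST t → push 5. Stack: [4, 5]
BINARY_OP % → 4 % 5 = 4. Stack: [4]
STORE_FAST p → p=4. Stack: []
LOAD_FAST p → push 4. Stack: [4]
RETURN_VALUE → return 4.

4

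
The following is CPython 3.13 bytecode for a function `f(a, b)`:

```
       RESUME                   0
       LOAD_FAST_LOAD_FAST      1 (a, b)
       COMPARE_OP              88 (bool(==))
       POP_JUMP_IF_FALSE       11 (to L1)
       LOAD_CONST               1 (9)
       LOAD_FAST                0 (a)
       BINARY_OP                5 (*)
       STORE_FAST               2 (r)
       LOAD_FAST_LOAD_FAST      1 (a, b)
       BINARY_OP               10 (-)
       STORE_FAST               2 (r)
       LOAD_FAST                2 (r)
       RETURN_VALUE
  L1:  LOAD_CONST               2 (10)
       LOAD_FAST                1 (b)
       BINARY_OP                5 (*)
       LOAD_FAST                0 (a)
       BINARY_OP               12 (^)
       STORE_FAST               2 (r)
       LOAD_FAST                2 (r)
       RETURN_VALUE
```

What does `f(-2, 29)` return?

-292

LOAD_FAST_LOAD_FAST a,b → push -2,29. Stack: [-2, 29]
COMPARE_OP bool(==) → -2 vs 29 = False. Stack: [False]
POP_JUMP_IF_FALSE → pop False; jump. Stack: []
LOAD_CONST → push 10. Stack: [10]
LOAD_FAST b → push 29. Stack: [10, 29]
BINARY_OP * → 10 * 29 = 290. Stack: [290]
LOAD_FAST a → push -2. Stack: [290, -2]
BINARY_OP ^ → 290 ^ -2 = -292. Stack: [-292]
STORE_FAST r → r=-292. Stack: []
LOAD_FAST r → push -292. Stack: [-292]
RETURN_VALUE → return -292.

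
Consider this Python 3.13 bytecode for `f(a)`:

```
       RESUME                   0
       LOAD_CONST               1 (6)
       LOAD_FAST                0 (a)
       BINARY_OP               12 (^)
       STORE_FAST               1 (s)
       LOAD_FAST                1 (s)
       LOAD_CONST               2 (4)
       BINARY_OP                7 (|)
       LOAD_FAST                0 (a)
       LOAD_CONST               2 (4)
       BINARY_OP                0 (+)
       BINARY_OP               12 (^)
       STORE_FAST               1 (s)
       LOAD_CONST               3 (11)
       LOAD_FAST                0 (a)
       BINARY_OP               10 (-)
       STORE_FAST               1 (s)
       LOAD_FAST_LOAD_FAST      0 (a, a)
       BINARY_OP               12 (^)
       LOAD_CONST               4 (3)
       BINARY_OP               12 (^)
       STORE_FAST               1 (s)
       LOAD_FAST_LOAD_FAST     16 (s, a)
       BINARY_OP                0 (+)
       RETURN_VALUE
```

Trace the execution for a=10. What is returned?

13

LOAD_CONST → push 6. Stack: [6]
LOAD_FAST a → push 10. Stack: [6, 10]
BINARY_OP ^ → 6 ^ 10 = 12. Stack: [12]
STORE_FAST s → s=12. Stack: []
LOAD_FAST s → push 12. Stack: [12]
LOAD_CONST → push 4. Stack: [12, 4]
BINARY_OP | → 12 | 4 = 12. Stack: [12]
LOAD_FAST a → push 10. Stack: [12, 10]
LOAD_CONST → push 4. Stack: [12, 10, 4]
BINARY_OP + → 10 + 4 = 14. Stack: [12, 14]
BINARY_OP ^ → 12 ^ 14 = 2. Stack: [2]
STORE_FAST s → s=2. Stack: []
LOAD_CONST → push 11. Stack: [11]
LOAD_FAST a → push 10. Stack: [11, 10]
BINARY_OP - → 11 - 10 = 1. Stack: [1]
STORE_FAST s → s=1. Stack: []
LOAD_FAST_LOAD_FAST a,a → push 10,10. Stack: [10, 10]
BINARY_OP ^ → 10 ^ 10 = 0. Stack: [0]
LOAD_CONST → push 3. Stack: [0, 3]
BINARY_OP ^ → 0 ^ 3 = 3. Stack: [3]
STORE_FAST s → s=3. Stack: []
LOAD_FAST_LOAD_FAST s,a → push 3,10. Stack: [3, 10]
BINARY_OP + → 3 + 10 = 13. Stack: [13]
RETURN_VALUE → return 13.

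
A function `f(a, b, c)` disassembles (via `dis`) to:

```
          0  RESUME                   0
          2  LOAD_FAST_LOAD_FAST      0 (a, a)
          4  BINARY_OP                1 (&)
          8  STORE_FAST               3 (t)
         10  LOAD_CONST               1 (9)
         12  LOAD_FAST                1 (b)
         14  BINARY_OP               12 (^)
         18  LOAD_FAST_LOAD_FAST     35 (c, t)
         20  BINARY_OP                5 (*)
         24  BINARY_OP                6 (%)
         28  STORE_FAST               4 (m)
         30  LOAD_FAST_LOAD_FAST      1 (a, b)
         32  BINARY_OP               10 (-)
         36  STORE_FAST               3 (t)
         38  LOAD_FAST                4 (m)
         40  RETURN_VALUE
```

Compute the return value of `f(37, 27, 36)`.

18

LOAD_FAST_LOAD_FAST a,a → push 37,37. Stack: [37, 37]
BINARY_OP & → 37 & 37 = 37. Stack: [37]
STORE_FAST t → t=37. Stack: []
LOAD_CONST → push 9. Stack: [9]
LOAD_FAST b → push 27. Stack: [9, 27]
BINARY_OP ^ → 9 ^ 27 = 18. Stack: [18]
LOAD_FAST_LOAD_FAST c,t → push 36,37. Stack: [18, 36, 37]
BINARY_OP * → 36 * 37 = 1332. Stack: [18, 1332]
BINARY_OP % → 18 % 1332 = 18. Stack: [18]
STORE_FAST m → m=18. Stack: []
LOAD_FAST_LOAD_FAST a,b → push 37,27. Stack: [37, 27]
BINARY_OP - → 37 - 27 = 10. Stack: [10]
STORE_FAST t → t=10. Stack: []
LOAD_FAST m → push 18. Stack: [18]
RETURN_VALUE → return 18.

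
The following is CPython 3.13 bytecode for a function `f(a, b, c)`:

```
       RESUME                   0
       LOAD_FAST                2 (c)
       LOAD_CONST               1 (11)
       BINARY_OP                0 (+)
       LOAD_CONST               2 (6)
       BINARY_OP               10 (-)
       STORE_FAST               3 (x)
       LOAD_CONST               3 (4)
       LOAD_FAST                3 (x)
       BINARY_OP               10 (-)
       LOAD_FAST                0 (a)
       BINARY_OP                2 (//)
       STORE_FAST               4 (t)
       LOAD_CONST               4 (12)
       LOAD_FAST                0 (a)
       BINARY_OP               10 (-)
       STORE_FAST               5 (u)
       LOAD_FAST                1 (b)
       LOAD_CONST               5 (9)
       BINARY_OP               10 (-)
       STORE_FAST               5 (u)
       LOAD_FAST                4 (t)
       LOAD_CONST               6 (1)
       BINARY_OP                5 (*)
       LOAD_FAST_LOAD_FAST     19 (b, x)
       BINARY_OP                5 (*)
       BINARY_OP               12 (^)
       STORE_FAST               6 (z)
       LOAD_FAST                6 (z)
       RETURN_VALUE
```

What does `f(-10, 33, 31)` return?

LOAD_FAST c → push 31. Stack: [31]
LOAD_CONST → push 11. Stack: [31, 11]
BINARY_OP + → 31 + 11 = 42. Stack: [42]
LOAD_CONST → push 6. Stack: [42, 6]
BINARY_OP - → 42 - 6 = 36. Stack: [36]
STORE_FAST x → x=36. Stack: []
LOAD_CONST → push 4. Stack: [4]
LOAD_FAST x → push 36. Stack: [4, 36]
BINARY_OP - → 4 - 36 = -32. Stack: [-32]
LOAD_FAST a → push -10. Stack: [-32, -10]
BINARY_OP // → -32 // -10 = 3. Stack: [3]
STORE_FAST t → t=3. Stack: []
LOAD_CONST → push 12. Stack: [12]
LOAD_FAST a → push -10. Stack: [12, -10]
BINARY_OP - → 12 - -10 = 22. Stack: [22]
STORE_FAST u → u=22. Stack: []
LOAD_FAST b → push 33. Stack: [33]
LOAD_CONST → push 9. Stack: [33, 9]
BINARY_OP - → 33 - 9 = 24. Stack: [24]
STORE_FAST u → u=24. Stack: []
LOAD_FAST t → push 3. Stack: [3]
LOAD_CONST → push 1. Stack: [3, 1]
BINARY_OP * → 3 * 1 = 3. Stack: [3]
LOAD_FAST_LOAD_FAST b,x → push 33,36. Stack: [3, 33, 36]
BINARY_OP * → 33 * 36 = 1188. Stack: [3, 1188]
BINARY_OP ^ → 3 ^ 1188 = 1191. Stack: [1191]
STORE_FAST z → z=1191. Stack: []
LOAD_FAST z → push 1191. Stack: [1191]
RETURN_VALUE → return 1191.

1191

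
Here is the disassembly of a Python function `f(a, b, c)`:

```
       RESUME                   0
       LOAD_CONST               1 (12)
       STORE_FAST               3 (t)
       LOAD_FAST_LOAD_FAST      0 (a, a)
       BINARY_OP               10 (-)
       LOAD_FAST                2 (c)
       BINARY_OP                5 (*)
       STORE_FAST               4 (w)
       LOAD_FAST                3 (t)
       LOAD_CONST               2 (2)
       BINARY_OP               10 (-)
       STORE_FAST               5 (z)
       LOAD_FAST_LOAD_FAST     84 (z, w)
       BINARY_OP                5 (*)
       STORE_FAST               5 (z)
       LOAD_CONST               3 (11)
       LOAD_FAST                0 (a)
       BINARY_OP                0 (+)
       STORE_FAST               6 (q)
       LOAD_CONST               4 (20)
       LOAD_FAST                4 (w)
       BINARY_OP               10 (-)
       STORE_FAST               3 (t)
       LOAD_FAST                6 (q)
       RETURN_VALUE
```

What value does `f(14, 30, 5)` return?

25

LOAD_CONST → push 12. Stack: [12]
STORE_FAST t → t=12. Stack: []
LOAD_FAST_LOAD_FAST a,a → push 14,14. Stack: [14, 14]
BINARY_OP - → 14 - 14 = 0. Stack: [0]
LOAD_FAST c → push 5. Stack: [0, 5]
BINARY_OP * → 0 * 5 = 0. Stack: [0]
STORE_FAST w → w=0. Stack: []
LOAD_FAST t → push 12. Stack: [12]
LOAD_CONST → push 2. Stack: [12, 2]
BINARY_OP - → 12 - 2 = 10. Stack: [10]
STORE_FAST z → z=10. Stack: []
LOAD_FAST_LOAD_FAST z,w → push 10,0. Stack: [10, 0]
BINARY_OP * → 10 * 0 = 0. Stack: [0]
STORE_FAST z → z=0. Stack: []
LOAD_CONST → push 11. Stack: [11]
LOAD_FAST a → push 14. Stack: [11, 14]
BINARY_OP + → 11 + 14 = 25. Stack: [25]
STORE_FAST q → q=25. Stack: []
LOAD_CONST → push 20. Stack: [20]
LOAD_FAST w → push 0. Stack: [20, 0]
BINARY_OP - → 20 - 0 = 20. Stack: [20]
STORE_FAST t → t=20. Stack: []
LOAD_FAST q → push 25. Stack: [25]
RETURN_VALUE → return 25.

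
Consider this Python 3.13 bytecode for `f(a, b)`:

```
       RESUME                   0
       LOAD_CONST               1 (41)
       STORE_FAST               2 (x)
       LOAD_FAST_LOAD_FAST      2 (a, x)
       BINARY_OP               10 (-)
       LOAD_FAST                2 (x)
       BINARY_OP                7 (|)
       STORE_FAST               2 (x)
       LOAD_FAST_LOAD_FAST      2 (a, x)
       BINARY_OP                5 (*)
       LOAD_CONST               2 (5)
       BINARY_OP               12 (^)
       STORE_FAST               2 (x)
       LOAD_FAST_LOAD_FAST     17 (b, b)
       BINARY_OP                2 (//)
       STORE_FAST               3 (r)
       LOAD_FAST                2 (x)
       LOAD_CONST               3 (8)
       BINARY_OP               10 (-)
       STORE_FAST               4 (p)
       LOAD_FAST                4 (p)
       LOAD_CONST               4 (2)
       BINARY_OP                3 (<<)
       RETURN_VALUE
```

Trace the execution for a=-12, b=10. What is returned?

LOAD_CONST → push 41. Stack: [41]
STORE_FAST x → x=41. Stack: []
LOAD_FAST_LOAD_FAST a,x → push -12,41. Stack: [-12, 41]
BINARY_OP - → -12 - 41 = -53. Stack: [-53]
LOAD_FAST x → push 41. Stack: [-53, 41]
BINARY_OP | → -53 | 41 = -21. Stack: [-21]
STORE_FAST x → x=-21. Stack: []
LOAD_FAST_LOAD_FAST a,x → push -12,-21. Stack: [-12, -21]
BINARY_OP * → -12 * -21 = 252. Stack: [252]
LOAD_CONST → push 5. Stack: [252, 5]
BINARY_OP ^ → 252 ^ 5 = 249. Stack: [249]
STORE_FAST x → x=249. Stack: []
LOAD_FAST_LOAD_FAST b,b → push 10,10. Stack: [10, 10]
BINARY_OP // → 10 // 10 = 1. Stack: [1]
STORE_FAST r → r=1. Stack: []
LOAD_FAST x → push 249. Stack: [249]
LOAD_CONST → push 8. Stack: [249, 8]
BINARY_OP - → 249 - 8 = 241. Stack: [241]
STORE_FAST p → p=241. Stack: []
LOAD_FAST p → push 241. Stack: [241]
LOAD_CONST → push 2. Stack: [241, 2]
BINARY_OP << → 241 << 2 = 964. Stack: [964]
RETURN_VALUE → return 964.

964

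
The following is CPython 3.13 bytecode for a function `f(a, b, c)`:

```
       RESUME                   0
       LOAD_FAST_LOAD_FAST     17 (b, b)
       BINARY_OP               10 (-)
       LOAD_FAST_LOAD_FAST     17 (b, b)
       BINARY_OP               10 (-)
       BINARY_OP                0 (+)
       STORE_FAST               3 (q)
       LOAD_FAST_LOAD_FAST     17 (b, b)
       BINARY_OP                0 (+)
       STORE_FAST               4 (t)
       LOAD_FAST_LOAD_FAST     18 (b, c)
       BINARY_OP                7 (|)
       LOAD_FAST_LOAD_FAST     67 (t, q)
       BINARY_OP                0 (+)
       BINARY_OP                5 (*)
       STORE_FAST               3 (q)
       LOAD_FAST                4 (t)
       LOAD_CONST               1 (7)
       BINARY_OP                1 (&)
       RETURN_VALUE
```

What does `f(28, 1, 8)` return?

LOAD_FAST_LOAD_FAST b,b → push 1,1. Stack: [1, 1]
BINARY_OP - → 1 - 1 = 0. Stack: [0]
LOAD_FAST_LOAD_FAST b,b → push 1,1. Stack: [0, 1, 1]
BINARY_OP - → 1 - 1 = 0. Stack: [0, 0]
BINARY_OP + → 0 + 0 = 0. Stack: [0]
STORE_FAST q → q=0. Stack: []
LOAD_FAST_LOAD_FAST b,b → push 1,1. Stack: [1, 1]
BINARY_OP + → 1 + 1 = 2. Stack: [2]
STORE_FAST t → t=2. Stack: []
LOAD_FAST_LOAD_FAST b,c → push 1,8. Stack: [1, 8]
BINARY_OP | → 1 | 8 = 9. Stack: [9]
LOAD_FAST_LOAD_FAST t,q → push 2,0. Stack: [9, 2, 0]
BINARY_OP + → 2 + 0 = 2. Stack: [9, 2]
BINARY_OP * → 9 * 2 = 18. Stack: [18]
STORE_FAST q → q=18. Stack: []
LOAD_FAST t → push 2. Stack: [2]
LOAD_CONST → push 7. Stack: [2, 7]
BINARY_OP & → 2 & 7 = 2. Stack: [2]
RETURN_VALUE → return 2.

2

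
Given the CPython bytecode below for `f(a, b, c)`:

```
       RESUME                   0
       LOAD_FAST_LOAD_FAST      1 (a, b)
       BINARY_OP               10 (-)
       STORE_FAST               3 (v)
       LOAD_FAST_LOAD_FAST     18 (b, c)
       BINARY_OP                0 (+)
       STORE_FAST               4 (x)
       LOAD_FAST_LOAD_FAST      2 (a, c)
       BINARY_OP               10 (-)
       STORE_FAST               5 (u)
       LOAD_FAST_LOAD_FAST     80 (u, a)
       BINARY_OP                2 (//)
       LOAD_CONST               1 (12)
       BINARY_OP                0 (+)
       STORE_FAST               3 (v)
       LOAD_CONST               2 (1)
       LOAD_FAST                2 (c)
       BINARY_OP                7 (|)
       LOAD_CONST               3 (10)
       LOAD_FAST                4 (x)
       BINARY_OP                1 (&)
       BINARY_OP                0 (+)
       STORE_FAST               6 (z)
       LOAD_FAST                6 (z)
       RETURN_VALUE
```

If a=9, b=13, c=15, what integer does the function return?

LOAD_FAST_LOAD_FAST a,b → push 9,13. Stack: [9, 13]
BINARY_OP - → 9 - 13 = -4. Stack: [-4]
STORE_FAST v → v=-4. Stack: []
LOAD_FAST_LOAD_FAST b,c → push 13,15. Stack: [13, 15]
BINARY_OP + → 13 + 15 = 28. Stack: [28]
STORE_FAST x → x=28. Stack: []
LOAD_FAST_LOAD_FAST a,c → push 9,15. Stack: [9, 15]
BINARY_OP - → 9 - 15 = -6. Stack: [-6]
STORE_FAST u → u=-6. Stack: []
LOAD_FAST_LOAD_FAST u,a → push -6,9. Stack: [-6, 9]
BINARY_OP // → -6 // 9 = -1. Stack: [-1]
LOAD_CONST → push 12. Stack: [-1, 12]
BINARY_OP + → -1 + 12 = 11. Stack: [11]
STORE_FAST v → v=11. Stack: []
LOAD_CONST → push 1. Stack: [1]
LOAD_FAST c → push 15. Stack: [1, 15]
BINARY_OP | → 1 | 15 = 15. Stack: [15]
LOAD_CONST → push 10. Stack: [15, 10]
LOAD_FAST x → push 28. Stack: [15, 10, 28]
BINARY_OP & → 10 & 28 = 8. Stack: [15, 8]
BINARY_OP + → 15 + 8 = 23. Stack: [23]
STORE_FAST z → z=23. Stack: []
LOAD_FAST z → push 23. Stack: [23]
RETURN_VALUE → return 23.

23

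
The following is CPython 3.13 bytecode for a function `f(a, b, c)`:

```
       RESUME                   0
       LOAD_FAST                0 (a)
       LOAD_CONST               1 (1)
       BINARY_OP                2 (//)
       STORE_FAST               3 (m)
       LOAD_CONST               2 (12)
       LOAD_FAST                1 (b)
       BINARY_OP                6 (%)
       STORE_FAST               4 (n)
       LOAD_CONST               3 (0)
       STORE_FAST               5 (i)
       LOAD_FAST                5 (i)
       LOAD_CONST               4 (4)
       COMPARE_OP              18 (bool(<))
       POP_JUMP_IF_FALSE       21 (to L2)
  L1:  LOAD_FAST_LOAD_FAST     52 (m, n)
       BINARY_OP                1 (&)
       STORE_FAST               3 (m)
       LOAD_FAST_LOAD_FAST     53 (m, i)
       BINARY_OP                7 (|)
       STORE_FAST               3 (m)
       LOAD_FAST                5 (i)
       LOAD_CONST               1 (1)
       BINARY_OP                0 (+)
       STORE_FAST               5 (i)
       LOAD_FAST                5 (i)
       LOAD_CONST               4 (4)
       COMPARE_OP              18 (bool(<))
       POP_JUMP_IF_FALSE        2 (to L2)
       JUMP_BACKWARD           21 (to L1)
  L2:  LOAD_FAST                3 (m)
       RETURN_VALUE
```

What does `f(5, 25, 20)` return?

7

LOAD_FAST a → push 5
LOAD_CONST → push 1
BINARY_OP // → 5 // 1 = 5
STORE_FAST m → m=5
LOAD_CONST → push 12
LOAD_FAST b → push 25
BINARY_OP % → 12 % 25 = 12
STORE_FAST n → n=12
LOAD_CONST → push 0
STORE_FAST i → i=0
LOAD_FAST i → push 0
LOAD_CONST → push 4
COMPARE_OP bool(<) → 0 vs 4 = True
POP_JUMP_IF_FALSE → pop True; no jump
LOAD_FAST_LOAD_FAST m,n → push 5,12
BINARY_OP & → 5 & 12 = 4
STORE_FAST m → m=4
LOAD_FAST_LOAD_FAST m,i → push 4,0
BINARY_OP | → 4 | 0 = 4
STORE_FAST m → m=4
LOAD_FAST i → push 0
LOAD_CONST → push 1
BINARY_OP + → 0 + 1 = 1
STORE_FAST i → i=1
LOAD_FAST i → push 1
LOAD_CONST → push 4
COMPARE_OP bool(<) → 1 vs 4 = True
POP_JUMP_IF_FALSE → pop True; no jump
LOAD_FAST_LOAD_FAST m,n → push 4,12
BINARY_OP & → 4 & 12 = 4
STORE_FAST m → m=4
LOAD_FAST_LOAD_FAST m,i → push 4,1
BINARY_OP | → 4 | 1 = 5
STORE_FAST m → m=5
LOAD_FAST i → push 1
LOAD_CONST → push 1
BINARY_OP + → 1 + 1 = 2
STORE_FAST i → i=2
LOAD_FAST i → push 2
LOAD_CONST → push 4
COMPARE_OP bool(<) → 2 vs 4 = True
POP_JUMP_IF_FALSE → pop True; no jump
LOAD_FAST_LOAD_FAST m,n → push 5,12
BINARY_OP & → 5 & 12 = 4
STORE_FAST m → m=4
LOAD_FAST_LOAD_FAST m,i → push 4,2
BINARY_OP | → 4 | 2 = 6
STORE_FAST m → m=6
LOAD_FAST i → push 2
LOAD_CONST → push 1
BINARY_OP + → 2 + 1 = 3
STORE_FAST i → i=3
LOAD_FAST i → push 3
LOAD_CONST → push 4
COMPARE_OP bool(<) → 3 vs 4 = True
POP_JUMP_IF_FALSE → pop True; no jump
LOAD_FAST_LOAD_FAST m,n → push 6,12
BINARY_OP & → 6 & 12 = 4
STORE_FAST m → m=4
LOAD_FAST_LOAD_FAST m,i → push 4,3
BINARY_OP | → 4 | 3 = 7
STORE_FAST m → m=7
LOAD_FAST i → push 3
LOAD_CONST → push 1
BINARY_OP + → 3 + 1 = 4
STORE_FAST i → i=4
LOAD_FAST i → push 4
LOAD_CONST → push 4
COMPARE_OP bool(<) → 4 vs 4 = False
POP_JUMP_IF_FALSE → pop False; jump
LOAD_FAST m → push 7
RETURN_VALUE → return 7.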